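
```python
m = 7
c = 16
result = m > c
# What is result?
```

Trace:
`m = 7` → m = 7
`c = 16` → c = 16
`result = m > c` → result = False
So result = False

Answer: False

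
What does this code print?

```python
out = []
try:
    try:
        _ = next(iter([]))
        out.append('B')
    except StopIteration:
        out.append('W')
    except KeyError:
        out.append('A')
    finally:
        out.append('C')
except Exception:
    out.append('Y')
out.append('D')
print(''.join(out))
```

Execution trace: 'W' (inner except StopIteration) → 'C' (inner finally) → 'D' (after the try/except). Output: WCD

Answer: WCD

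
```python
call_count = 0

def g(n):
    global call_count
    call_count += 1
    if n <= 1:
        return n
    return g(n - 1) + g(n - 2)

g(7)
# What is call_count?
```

Calls(n) = 1 + Calls(n-1) + Calls(n-2); Calls(0)=Calls(1)=1. For n=7 this gives 41.

Answer: 41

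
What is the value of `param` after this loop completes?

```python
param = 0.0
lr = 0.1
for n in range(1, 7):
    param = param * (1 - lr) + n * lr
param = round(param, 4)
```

Moving average with lr=0.1
`param` takes the values: 0.0 → 0.1 → 0.29 → 0.561 → 0.9049 → 1.31441 → 1.782969 → 1.783

Answer: 1.783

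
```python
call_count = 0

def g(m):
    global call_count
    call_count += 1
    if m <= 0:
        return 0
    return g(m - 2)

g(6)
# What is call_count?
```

Linear recursion stepping by 2: 4 calls from m=6 down to ≤0.

Answer: 4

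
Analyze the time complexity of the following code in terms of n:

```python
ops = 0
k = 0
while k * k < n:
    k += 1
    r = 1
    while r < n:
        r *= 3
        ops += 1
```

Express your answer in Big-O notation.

Each loop level contributes: √n × log n. Multiplying the contributions gives O(√n log n).

Answer: O(√n log n)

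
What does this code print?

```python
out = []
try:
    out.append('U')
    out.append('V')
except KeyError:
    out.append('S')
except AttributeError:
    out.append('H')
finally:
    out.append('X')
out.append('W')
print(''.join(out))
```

Execution trace: 'U' (try body) → 'V' (try body, no exception) → 'X' (finally) → 'W' (after the try/except). Output: UVXW

Answer: UVXW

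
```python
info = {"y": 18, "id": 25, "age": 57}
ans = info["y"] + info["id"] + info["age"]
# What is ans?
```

Trace:
`info = {"y": 18, "id": 25, "age": 57}` → info = {'y': 18, 'id': 25, 'age': 57}
`ans = info["y"] + info["id"] + info["age"]` → ans = 100
So ans = 100

Answer: 100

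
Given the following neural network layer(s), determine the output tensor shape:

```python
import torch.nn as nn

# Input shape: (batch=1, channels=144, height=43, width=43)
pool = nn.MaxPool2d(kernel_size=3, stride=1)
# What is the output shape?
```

Input: (1, 144, 43, 43) -> Output: (1, 144, 41, 41)

Answer: (1, 144, 41, 41)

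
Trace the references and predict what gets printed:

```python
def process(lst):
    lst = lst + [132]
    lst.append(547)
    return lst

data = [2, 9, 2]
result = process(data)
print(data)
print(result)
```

Key concept: rebinding parameter vs mutation.
Step by step:
`data = [2, 9, 2]` → data = [2, 9, 2]
`result = process(data)` → result = [2, 9, 2, 132, 547]
`print(data)` → prints [2, 9, 2]
`print(result)` → prints [2, 9, 2, 132, 547]

Answer:
[2, 9, 2]
[2, 9, 2, 132, 547]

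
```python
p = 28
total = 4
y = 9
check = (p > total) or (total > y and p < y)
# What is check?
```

Trace:
`p = 28` → p = 28
`total = 4` → total = 4
`y = 9` → y = 9
`check = (p > total) or (total > y and p < y)` → check = True
So check = True

Answer: True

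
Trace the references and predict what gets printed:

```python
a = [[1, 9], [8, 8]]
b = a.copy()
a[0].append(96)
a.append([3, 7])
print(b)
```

Key concept: shallow copy with nested lists.
Step by step:
`a = [[1, 9], [8, 8]]` → a = [[1, 9], [8, 8]]
`b = a.copy()` → b = [[1, 9], [8, 8]]
`a[0].append(96)` → a = [[1, 9, 96], [8, 8]]; b = [[1, 9, 96], [8, 8]]
`a.append([3, 7])` → a = [[1, 9, 96], [8, 8], [3, 7]]
`print(b)` → prints [[1, 9, 96], [8, 8]]

Answer: [[1, 9, 96], [8, 8]]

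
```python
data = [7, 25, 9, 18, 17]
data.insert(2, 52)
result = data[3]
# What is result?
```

Trace:
`data = [7, 25, 9, 18, 17]` → data = [7, 25, 9, 18, 17]
`data.insert(2, 52)` → data = [7, 25, 52, 9, 18, 17]
`result = data[3]` → result = 9
So result = 9

Answer: 9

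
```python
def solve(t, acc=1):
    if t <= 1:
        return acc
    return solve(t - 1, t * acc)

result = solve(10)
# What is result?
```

Accumulator trace (n, acc): (10, 1) -> (9, 10) -> (8, 90) -> (7, 720) -> (6, 5040) -> (5, 30240) -> (4, 151200) -> (3, 604800) -> (2, 1814400) -> (1, 3628800) -> return 3628800

Answer: 3628800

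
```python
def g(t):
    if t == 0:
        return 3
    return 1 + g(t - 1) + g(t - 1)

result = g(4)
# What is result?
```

g(t) = 1 + 2·g(t-1), g(0)=3. Closed form: (3+1)·2^4 - 1 = 63.

Answer: 63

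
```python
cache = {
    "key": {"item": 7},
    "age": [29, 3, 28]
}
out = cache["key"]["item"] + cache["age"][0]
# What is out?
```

Trace:
`cache = { ...` → cache = {'key': {'item': 7}, 'age': [29, 3, 28]}
`out = cache["key"]["item"] + cache["age"][0]` → out = 36
So out = 36

Answer: 36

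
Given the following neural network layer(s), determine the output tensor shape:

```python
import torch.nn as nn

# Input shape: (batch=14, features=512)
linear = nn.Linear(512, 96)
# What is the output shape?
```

Input: (14, 512) -> Output: (14, 96)

Answer: (14, 96)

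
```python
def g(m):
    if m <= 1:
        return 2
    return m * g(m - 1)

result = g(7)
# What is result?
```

g(7) = 7 * 6 * 5 * 4 * 3 * 2 * 2 = 10080

Answer: 10080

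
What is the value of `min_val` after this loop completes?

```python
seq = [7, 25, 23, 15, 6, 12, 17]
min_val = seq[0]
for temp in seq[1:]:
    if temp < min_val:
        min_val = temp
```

Minimum of [7, 25, 23, 15, 6, 12, 17]
`min_val` takes the values: 7 → 6

Answer: 6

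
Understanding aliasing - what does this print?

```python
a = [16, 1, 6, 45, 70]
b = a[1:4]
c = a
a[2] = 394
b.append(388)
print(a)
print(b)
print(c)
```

Key concept: slice vs alias.
Step by step:
`a = [16, 1, 6, 45, 70]` → a = [16, 1, 6, 45, 70]
`b = a[1:4]` → b = [1, 6, 45]
`c = a` → c = [16, 1, 6, 45, 70] (same object as a)
`a[2] = 394` → a = [16, 1, 394, 45, 70] (same object as c); c = [16, 1, 394, 45, 70] (same object as a)
`b.append(388)` → b = [1, 6, 45, 388]
`print(a)` → prints [16, 1, 394, 45, 70]
`print(b)` → prints [1, 6, 45, 388]
`print(c)` → prints [16, 1, 394, 45, 70]

Answer:
[16, 1, 394, 45, 70]
[1, 6, 45, 388]
[16, 1, 394, 45, 70]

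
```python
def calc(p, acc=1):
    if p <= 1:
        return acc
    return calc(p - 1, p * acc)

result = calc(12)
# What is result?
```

Accumulator trace (n, acc): (12, 1) -> (11, 12) -> (10, 132) -> (9, 1320) -> (8, 11880) -> (7, 95040) -> (6, 665280) -> (5, 3991680) -> (4, 19958400) -> (3, 79833600) -> (2, 239500800) -> (1, 479001600) -> return 479001600

Answer: 479001600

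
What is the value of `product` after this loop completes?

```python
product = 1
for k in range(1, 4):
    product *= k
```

3! = 6
`product` takes the values: 1 → 2 → 6

Answer: 6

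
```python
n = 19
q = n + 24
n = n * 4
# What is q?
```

Trace:
`n = 19` → n = 19
`q = n + 24` → q = 43
`n = n * 4` → n = 76
So q = 43

Answer: 43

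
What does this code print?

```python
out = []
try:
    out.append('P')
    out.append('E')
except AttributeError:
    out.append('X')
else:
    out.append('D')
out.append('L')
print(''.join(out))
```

Execution trace: 'P' (try body) → 'E' (try body, no exception) → 'D' (else) → 'L' (after the try/except). Output: PEDL

Answer: PEDL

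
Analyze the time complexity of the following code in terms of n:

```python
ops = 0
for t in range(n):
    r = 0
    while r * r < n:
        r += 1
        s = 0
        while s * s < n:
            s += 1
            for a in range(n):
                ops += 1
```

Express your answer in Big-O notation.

Each loop level contributes: n × √n × √n × n. Multiplying the contributions gives O(n^3).

Answer: O(n^3)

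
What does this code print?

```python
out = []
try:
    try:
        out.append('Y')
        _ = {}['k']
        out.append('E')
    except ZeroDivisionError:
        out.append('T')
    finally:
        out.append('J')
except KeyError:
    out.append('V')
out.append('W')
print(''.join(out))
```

Execution trace: 'Y' (inner try body) → 'J' (inner finally) → 'V' (outer except KeyError) → 'W' (after the try/except). Output: YJVW

Answer: YJVW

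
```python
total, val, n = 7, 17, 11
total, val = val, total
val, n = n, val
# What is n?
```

Trace:
`total, val, n = 7, 17, 11` → total = 7; val = 17; n = 11
`total, val = val, total` → total = 17; val = 7
`val, n = n, val` → val = 11; n = 7
So n = 7

Answer: 7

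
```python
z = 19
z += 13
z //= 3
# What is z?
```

Trace:
`z = 19` → z = 19
`z += 13` → z = 32
`z //= 3` → z = 10
So z = 10

Answer: 10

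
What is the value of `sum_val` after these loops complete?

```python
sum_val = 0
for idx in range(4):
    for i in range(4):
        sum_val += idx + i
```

Sum of all idx+i for idx,i in 4x4
`sum_val` takes the values: 0 → 1 → 3 → 6 → 7 → 9 → 12 → 16 → 18 → 21 → 25 → 30 → 33 → 37 → 42 → 48

Answer: 48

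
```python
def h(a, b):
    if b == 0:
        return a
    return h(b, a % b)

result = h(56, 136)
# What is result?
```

h(56, 136) -> h(136, 56) -> h(56, 24) -> h(24, 8) -> h(8, 0) -> 8

Answer: 8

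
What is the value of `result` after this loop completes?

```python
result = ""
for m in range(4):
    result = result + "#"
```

Repeat '#' 4 times
`result` takes the values: "" → "#" → "##" → "###" → "####"

Answer: "####"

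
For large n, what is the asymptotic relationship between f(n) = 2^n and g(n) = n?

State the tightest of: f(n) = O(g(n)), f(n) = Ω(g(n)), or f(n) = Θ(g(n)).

2^n vs n: f(n) = Ω(g(n)) but not O(g(n)) — 2^n grows strictly faster than n.

Answer: f(n) = Ω(g(n)) but not O(g(n)) — 2^n grows strictly faster than n.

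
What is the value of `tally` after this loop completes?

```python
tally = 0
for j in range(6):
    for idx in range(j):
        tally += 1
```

Triangle number: 0+1+2+...+5
`tally` takes the values: 0 → 1 → 2 → 3 → 4 → 5 → 6 → 7 → 8 → 9 → 10 → 11 → 12 → 13 → 14 → 15

Answer: 15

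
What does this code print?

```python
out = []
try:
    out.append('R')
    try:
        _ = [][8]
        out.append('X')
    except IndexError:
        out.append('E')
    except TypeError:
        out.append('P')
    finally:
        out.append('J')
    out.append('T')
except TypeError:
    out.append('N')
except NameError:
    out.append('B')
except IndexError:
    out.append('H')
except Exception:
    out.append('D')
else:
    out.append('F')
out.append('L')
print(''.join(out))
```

Execution trace: 'R' (try body) → 'E' (inner except IndexError) → 'J' (inner finally) → 'T' (try body, no exception) → 'F' (else) → 'L' (after the try/except). Output: REJTFL

Answer: REJTFL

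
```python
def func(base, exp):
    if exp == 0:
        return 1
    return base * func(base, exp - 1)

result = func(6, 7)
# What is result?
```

func(6, 7) = 6 * 6 * 6 * 6 * 6 * 6 * 6 = 279936

Answer: 279936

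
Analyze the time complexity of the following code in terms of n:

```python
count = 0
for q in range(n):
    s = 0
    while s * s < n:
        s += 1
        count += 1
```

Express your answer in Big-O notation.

Each loop level contributes: n × √n. Multiplying the contributions gives O(n√n).

Answer: O(n√n)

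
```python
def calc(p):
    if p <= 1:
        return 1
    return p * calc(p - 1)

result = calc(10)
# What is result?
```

calc(10) = 10 * 9 * 8 * 7 * 6 * 5 * 4 * 3 * 2 * 1 = 3628800

Answer: 3628800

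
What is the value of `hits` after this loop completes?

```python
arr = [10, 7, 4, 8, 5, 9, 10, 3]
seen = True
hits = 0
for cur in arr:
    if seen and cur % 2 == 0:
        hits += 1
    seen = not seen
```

Count even values at even positions
`hits` takes the values: 0 → 1 → 2 → 3

Answer: 3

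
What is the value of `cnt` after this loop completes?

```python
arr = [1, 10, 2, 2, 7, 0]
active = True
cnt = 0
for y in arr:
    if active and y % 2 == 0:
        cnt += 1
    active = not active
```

Count even values at even positions
`cnt` takes the values: 0 → 1

Answer: 1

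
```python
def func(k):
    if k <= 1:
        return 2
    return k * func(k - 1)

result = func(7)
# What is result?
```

func(7) = 7 * 6 * 5 * 4 * 3 * 2 * 2 = 10080

Answer: 10080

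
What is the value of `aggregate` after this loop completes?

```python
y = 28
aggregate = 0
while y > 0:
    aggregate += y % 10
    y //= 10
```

Sum digits of 28
`aggregate` takes the values: 0 → 8 → 10

Answer: 10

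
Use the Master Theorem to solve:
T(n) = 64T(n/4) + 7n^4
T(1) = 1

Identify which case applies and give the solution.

a=64, b=4, f(n)=7n^4. log_4(64) = 3. Since c=4 > 3 and the regularity condition holds (64(n/4)^4 = (64/4^4)n^4 with 64/4^4 < 1), Case 3 applies: T(n) = Θ(f(n)) = O(n^4).

Answer: O(n^4) - Case 3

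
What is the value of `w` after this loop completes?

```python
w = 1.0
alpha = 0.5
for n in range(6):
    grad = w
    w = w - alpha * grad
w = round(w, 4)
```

Gradient descent: w = 1.0 * (1 - 0.5)^6
`w` takes the values: 1.0 → 0.5 → 0.25 → 0.125 → 0.0625 → 0.03125 → 0.015625 → 0.0156

Answer: 0.0156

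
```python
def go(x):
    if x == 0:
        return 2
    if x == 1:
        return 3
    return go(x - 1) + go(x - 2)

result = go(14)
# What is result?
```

Build up from base cases: go(0)=2, go(1)=3, go(2)=5, go(3)=8, go(4)=13, go(5)=21, go(6)=34, ..., go(14)=1597

Answer: 1597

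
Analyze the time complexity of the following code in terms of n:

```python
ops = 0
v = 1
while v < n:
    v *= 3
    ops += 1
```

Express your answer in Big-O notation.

Each loop level contributes: log n. Multiplying the contributions gives O(log n).

Answer: O(log n)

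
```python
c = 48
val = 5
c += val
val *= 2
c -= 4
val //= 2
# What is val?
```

Trace:
`c = 48` → c = 48
`val = 5` → val = 5
`c += val` → c = 53
`val *= 2` → val = 10
`c -= 4` → c = 49
`val //= 2` → val = 5
So val = 5

Answer: 5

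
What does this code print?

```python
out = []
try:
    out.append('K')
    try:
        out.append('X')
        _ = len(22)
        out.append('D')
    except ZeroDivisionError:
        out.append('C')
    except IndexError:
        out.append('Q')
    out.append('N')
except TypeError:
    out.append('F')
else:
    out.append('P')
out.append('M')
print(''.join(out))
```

Execution trace: 'K' (try body) → 'X' (inner try body) → 'F' (except TypeError) → 'M' (after the try/except). Output: KXFM

Answer: KXFM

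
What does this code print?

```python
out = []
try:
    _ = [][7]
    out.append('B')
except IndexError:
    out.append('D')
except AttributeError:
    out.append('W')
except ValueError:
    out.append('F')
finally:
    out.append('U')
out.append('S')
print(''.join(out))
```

Execution trace: 'D' (except IndexError) → 'U' (finally) → 'S' (after the try/except). Output: DUS

Answer: DUS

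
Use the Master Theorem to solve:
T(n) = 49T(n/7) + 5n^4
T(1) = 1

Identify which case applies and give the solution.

a=49, b=7, f(n)=5n^4. log_7(49) = 2. Since c=4 > 2 and the regularity condition holds (49(n/7)^4 = (49/7^4)n^4 with 49/7^4 < 1), Case 3 applies: T(n) = Θ(f(n)) = O(n^4).

Answer: O(n^4) - Case 3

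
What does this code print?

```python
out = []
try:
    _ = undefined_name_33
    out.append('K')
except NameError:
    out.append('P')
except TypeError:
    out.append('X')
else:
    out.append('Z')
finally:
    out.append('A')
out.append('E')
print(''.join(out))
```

Execution trace: 'P' (except NameError) → 'A' (finally) → 'E' (after the try/except). Output: PAE

Answer: PAE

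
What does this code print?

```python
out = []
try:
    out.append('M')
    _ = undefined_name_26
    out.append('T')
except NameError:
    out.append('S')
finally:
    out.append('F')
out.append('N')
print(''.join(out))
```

Execution trace: 'M' (try body) → 'S' (except NameError) → 'F' (finally) → 'N' (after the try/except). Output: MSFN

Answer: MSFN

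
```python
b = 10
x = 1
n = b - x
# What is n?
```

Trace:
`b = 10` → b = 10
`x = 1` → x = 1
`n = b - x` → n = 9
So n = 9

Answer: 9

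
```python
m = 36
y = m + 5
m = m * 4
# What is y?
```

Trace:
`m = 36` → m = 36
`y = m + 5` → y = 41
`m = m * 4` → m = 144
So y = 41

Answer: 41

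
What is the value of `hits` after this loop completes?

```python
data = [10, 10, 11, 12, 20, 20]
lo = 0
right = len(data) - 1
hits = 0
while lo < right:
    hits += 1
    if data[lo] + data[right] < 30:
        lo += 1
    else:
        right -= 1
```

Steps to find pair summing to 30
`hits` takes the values: 0 → 1 → 2 → 3 → 4 → 5

Answer: 5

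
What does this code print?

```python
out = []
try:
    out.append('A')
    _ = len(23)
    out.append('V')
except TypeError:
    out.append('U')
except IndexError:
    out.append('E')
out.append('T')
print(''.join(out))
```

Execution trace: 'A' (try body) → 'U' (except TypeError) → 'T' (after the try/except). Output: AUT

Answer: AUT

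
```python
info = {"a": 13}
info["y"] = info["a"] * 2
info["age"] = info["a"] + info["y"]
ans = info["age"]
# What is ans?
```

Trace:
`info = {"a": 13}` → info = {'a': 13}
`info["y"] = info["a"] * 2` → info = {'a': 13, 'y': 26}
`info["age"] = info["a"] + info["y"]` → info = {'a': 13, 'y': 26, 'age': 39}
`ans = info["age"]` → ans = 39
So ans = 39

Answer: 39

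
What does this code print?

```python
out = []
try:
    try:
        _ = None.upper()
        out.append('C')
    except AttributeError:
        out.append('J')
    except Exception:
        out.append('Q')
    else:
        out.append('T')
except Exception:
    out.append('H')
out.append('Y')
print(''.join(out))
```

Execution trace: 'J' (inner except AttributeError) → 'Y' (after the try/except). Output: JY

Answer: JY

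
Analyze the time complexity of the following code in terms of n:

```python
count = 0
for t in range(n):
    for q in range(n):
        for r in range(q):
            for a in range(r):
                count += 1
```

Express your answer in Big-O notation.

Each loop level contributes: n × n × n × n. Multiplying the contributions gives O(n^4).

Answer: O(n^4)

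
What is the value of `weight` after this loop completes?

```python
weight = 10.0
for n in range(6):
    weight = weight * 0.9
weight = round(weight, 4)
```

Exponential decay: 10.0 * 0.9^6
`weight` takes the values: 10.0 → 9.0 → 8.1 → 7.29 → 6.561 → 5.9049 → 5.31441 → 5.3144

Answer: 5.3144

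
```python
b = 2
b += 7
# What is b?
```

Trace:
`b = 2` → b = 2
`b += 7` → b = 9
So b = 9

Answer: 9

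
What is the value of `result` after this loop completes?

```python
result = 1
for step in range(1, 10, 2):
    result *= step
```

Product of 1, 3, 5, ... up to 9
`result` takes the values: 1 → 3 → 15 → 105 → 945

Answer: 945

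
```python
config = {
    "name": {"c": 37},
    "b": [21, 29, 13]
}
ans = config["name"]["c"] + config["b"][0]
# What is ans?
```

Trace:
`config = { ...` → config = {'name': {'c': 37}, 'b': [21, 29, 13]}
`ans = config["name"]["c"] + config["b"][0]` → ans = 58
So ans = 58

Answer: 58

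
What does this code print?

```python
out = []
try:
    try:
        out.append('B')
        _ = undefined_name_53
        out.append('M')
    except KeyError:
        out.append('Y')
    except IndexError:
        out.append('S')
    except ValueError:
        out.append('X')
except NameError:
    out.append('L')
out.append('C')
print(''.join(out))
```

Execution trace: 'B' (try body) → 'L' (outer except NameError) → 'C' (after the try/except). Output: BLC

Answer: BLC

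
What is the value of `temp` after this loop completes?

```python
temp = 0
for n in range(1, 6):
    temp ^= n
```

XOR of 1 to 5
`temp` takes the values: 0 → 1 → 3 → 0 → 4 → 1

Answer: 1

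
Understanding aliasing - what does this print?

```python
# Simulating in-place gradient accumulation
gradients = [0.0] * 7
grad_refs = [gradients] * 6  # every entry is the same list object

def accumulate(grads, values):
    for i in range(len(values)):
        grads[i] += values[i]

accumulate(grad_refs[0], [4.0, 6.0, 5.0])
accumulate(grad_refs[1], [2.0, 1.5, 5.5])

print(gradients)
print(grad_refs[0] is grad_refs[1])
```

Key concept: gradient accumulation aliasing.
Step by step:
`gradients = [0.0] * 7` → gradients = [0.0, 0.0, 0.0, 0.0, 0.0, 0.0, 0.0]
`grad_refs = [gradients] * 6` → grad_refs = [[0.0, 0.0, 0.0, 0.0, 0.0, 0.0, 0.0], [0.0, 0.0, 0.0, 0.0, 0.0, 0.0, 0.0], [0.0, 0.0, 0.0, 0.0, 0.0, 0.0, 0.0], [0.0, 0.0, 0.0, 0.0, 0.0, 0.0, 0.0], [0.0, 0.0, 0.0, 0.0, 0.0, 0.0, 0.0], [0.0, 0.0, 0.0, 0.0, 0.0, 0.0, 0.0]]
`accumulate(grad_refs[0], [4.0, 6.0, 5.0])` → gradients = [4.0, 6.0, 5.0, 0.0, 0.0, 0.0, 0.0]; grad_refs = [[4.0, 6.0, 5.0, 0.0, 0.0, 0.0, 0.0], [4.0, 6.0, 5.0, 0.0, 0.0, 0.0, 0.0], [4.0, 6.0, 5.0, 0.0, 0.0, 0.0, 0.0], [4.0, 6.0, 5.0, 0.0, 0.0, 0.0, 0.0], [4.0, 6.0, 5.0, 0.0, 0.0, 0.0, 0.0], [4.0, 6.0, 5.0, 0.0, 0.0, 0.0, 0.0]]
`accumulate(grad_refs[1], [2.0, 1.5, 5.5])` → gradients = [6.0, 7.5, 10.5, 0.0, 0.0, 0.0, 0.0]; grad_refs = [[6.0, 7.5, 10.5, 0.0, 0.0, 0.0, 0.0], [6.0, 7.5, 10.5, 0.0, 0.0, 0.0, 0.0], [6.0, 7.5, 10.5, 0.0, 0.0, 0.0, 0.0], [6.0, 7.5, 10.5, 0.0, 0.0, 0.0, 0.0], [6.0, 7.5, 10.5, 0.0, 0.0, 0.0, 0.0], [6.0, 7.5, 10.5, 0.0, 0.0, 0.0, 0.0]]
`print(gradients)` → prints [6.0, 7.5, 10.5, 0.0, 0.0, 0.0, 0.0]
`print(grad_refs[0] is grad_refs[1])` → prints True

Answer:
[6.0, 7.5, 10.5, 0.0, 0.0, 0.0, 0.0]
True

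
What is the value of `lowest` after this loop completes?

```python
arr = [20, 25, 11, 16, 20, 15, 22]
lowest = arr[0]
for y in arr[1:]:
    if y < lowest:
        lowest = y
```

Minimum of [20, 25, 11, 16, 20, 15, 22]
`lowest` takes the values: 20 → 11

Answer: 11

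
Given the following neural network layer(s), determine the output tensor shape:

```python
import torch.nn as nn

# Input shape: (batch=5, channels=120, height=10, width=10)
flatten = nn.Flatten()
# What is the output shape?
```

Input: (5, 120, 10, 10) -> Output: (5, 12000)

Answer: (5, 12000)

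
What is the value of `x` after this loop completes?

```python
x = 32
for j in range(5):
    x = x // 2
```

Halve 5 times: 32 // 2^5 = 1
`x` takes the values: 32 → 16 → 8 → 4 → 2 → 1

Answer: 1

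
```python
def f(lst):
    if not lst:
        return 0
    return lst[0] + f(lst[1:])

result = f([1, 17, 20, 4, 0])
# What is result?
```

1 + 17 + 20 + 4 + 0 + 0 = 42

Answer: 42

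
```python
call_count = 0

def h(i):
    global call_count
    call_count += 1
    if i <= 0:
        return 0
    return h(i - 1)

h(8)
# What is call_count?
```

Linear recursion stepping by 1: 9 calls from i=8 down to ≤0.

Answer: 9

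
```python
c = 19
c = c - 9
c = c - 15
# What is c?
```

Trace:
`c = 19` → c = 19
`c = c - 9` → c = 10
`c = c - 15` → c = -5
So c = -5

Answer: -5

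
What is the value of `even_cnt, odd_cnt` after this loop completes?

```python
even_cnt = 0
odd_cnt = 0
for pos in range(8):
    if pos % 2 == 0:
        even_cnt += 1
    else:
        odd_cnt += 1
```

Count evens and odds in range(8)
`even_cnt, odd_cnt` takes the values: (0, 0) → (1, 0) → (1, 1) → (2, 1) → (2, 2) → (3, 2) → (3, 3) → (4, 3) → (4, 4)

Answer: 4, 4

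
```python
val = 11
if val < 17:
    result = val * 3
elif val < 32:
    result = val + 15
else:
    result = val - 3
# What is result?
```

Trace:
`val = 11` → val = 11
`if val < 17: ...` → val < 17 is True → result = 33
So result = 33

Answer: 33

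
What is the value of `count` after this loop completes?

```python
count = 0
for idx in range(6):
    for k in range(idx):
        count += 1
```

Triangle number: 0+1+2+...+5
`count` takes the values: 0 → 1 → 2 → 3 → 4 → 5 → 6 → 7 → 8 → 9 → 10 → 11 → 12 → 13 → 14 → 15

Answer: 15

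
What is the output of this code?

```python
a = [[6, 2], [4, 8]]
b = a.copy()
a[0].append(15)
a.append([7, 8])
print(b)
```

Key concept: shallow copy with nested lists.
Step by step:
`a = [[6, 2], [4, 8]]` → a = [[6, 2], [4, 8]]
`b = a.copy()` → b = [[6, 2], [4, 8]]
`a[0].append(15)` → a = [[6, 2, 15], [4, 8]]; b = [[6, 2, 15], [4, 8]]
`a.append([7, 8])` → a = [[6, 2, 15], [4, 8], [7, 8]]
`print(b)` → prints [[6, 2, 15], [4, 8]]

Answer: [[6, 2, 15], [4, 8]]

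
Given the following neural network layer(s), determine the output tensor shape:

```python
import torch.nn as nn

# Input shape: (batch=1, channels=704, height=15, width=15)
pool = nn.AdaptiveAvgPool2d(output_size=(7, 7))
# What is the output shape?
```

Input: (1, 704, 15, 15) -> Output: (1, 704, 7, 7)

Answer: (1, 704, 7, 7)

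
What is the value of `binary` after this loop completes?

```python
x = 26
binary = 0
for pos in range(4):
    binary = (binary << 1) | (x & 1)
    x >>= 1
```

Reverse lowest 4 bits of 26
`binary` takes the values: 0 → 1 → 2 → 5

Answer: 5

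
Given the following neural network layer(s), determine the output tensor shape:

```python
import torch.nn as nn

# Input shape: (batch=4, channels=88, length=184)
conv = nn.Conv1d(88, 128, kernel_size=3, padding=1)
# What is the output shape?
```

Input: (4, 88, 184) -> Output: (4, 128, 184)

Answer: (4, 128, 184)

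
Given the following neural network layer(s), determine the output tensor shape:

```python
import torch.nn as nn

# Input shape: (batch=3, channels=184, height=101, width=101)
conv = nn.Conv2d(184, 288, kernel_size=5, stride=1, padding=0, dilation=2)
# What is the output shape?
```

Input: (3, 184, 101, 101) -> Output: (3, 288, 93, 93)

Answer: (3, 288, 93, 93)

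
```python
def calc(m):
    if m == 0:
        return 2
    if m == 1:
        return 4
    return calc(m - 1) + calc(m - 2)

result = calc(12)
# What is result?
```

Build up from base cases: calc(0)=2, calc(1)=4, calc(2)=6, calc(3)=10, calc(4)=16, calc(5)=26, calc(6)=42, ..., calc(12)=754

Answer: 754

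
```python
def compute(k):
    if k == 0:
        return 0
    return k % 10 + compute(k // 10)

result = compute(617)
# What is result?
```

Sum of digits of 617: 7 + 1 + 6 = 14

Answer: 14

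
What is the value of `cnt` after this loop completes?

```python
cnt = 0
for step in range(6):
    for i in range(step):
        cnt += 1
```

Triangle number: 0+1+2+...+5
`cnt` takes the values: 0 → 1 → 2 → 3 → 4 → 5 → 6 → 7 → 8 → 9 → 10 → 11 → 12 → 13 → 14 → 15

Answer: 15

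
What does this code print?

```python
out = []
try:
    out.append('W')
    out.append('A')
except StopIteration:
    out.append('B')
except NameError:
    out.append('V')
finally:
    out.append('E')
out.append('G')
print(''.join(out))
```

Execution trace: 'W' (try body) → 'A' (try body, no exception) → 'E' (finally) → 'G' (after the try/except). Output: WAEG

Answer: WAEG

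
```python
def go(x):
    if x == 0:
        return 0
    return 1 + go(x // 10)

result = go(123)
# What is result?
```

Count of digits of 123: 3

Answer: 3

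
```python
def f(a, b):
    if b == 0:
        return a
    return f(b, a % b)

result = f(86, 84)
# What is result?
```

f(86, 84) -> f(84, 2) -> f(2, 0) -> 2

Answer: 2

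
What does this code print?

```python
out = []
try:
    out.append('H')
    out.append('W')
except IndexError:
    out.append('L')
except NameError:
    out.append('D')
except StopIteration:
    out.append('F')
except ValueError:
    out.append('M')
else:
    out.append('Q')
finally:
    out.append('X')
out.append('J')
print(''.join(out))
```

Execution trace: 'H' (try body) → 'W' (try body, no exception) → 'Q' (else) → 'X' (finally) → 'J' (after the try/except). Output: HWQXJ

Answer: HWQXJ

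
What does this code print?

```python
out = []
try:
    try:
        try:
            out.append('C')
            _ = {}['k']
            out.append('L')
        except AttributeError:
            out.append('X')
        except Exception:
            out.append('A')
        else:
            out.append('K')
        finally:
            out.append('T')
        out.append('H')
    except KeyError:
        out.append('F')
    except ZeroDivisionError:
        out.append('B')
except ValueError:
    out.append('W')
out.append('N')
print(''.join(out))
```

Execution trace: 'C' (inner try body) → 'A' (inner except Exception) → 'T' (inner finally) → 'H' (try body, no exception) → 'N' (after the try/except). Output: CATHN

Answer: CATHN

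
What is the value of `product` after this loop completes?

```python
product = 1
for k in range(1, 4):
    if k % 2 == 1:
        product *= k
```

Product of odd numbers 1 to 3
`product` takes the values: 1 → 3

Answer: 3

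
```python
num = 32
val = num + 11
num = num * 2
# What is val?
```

Trace:
`num = 32` → num = 32
`val = num + 11` → val = 43
`num = num * 2` → num = 64
So val = 43

Answer: 43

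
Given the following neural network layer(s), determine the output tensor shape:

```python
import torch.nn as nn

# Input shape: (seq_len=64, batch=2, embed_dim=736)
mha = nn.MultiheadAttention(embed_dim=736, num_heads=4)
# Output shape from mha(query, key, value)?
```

Input: (64, 2, 736) -> Output: (64, 2, 736)

Answer: (64, 2, 736)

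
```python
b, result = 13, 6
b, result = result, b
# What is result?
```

Trace:
`b, result = 13, 6` → b = 13; result = 6
`b, result = result, b` → b = 6; result = 13
So result = 13

Answer: 13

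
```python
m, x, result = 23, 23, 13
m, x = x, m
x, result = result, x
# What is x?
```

Trace:
`m, x, result = 23, 23, 13` → m = 23; x = 23; result = 13
`m, x = x, m` → m = 23; x = 23
`x, result = result, x` → x = 13; result = 23
So x = 13

Answer: 13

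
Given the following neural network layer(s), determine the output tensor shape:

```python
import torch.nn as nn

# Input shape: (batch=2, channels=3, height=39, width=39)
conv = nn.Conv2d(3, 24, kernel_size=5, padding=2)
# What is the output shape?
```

Input: (2, 3, 39, 39) -> Output: (2, 24, 39, 39)

Answer: (2, 24, 39, 39)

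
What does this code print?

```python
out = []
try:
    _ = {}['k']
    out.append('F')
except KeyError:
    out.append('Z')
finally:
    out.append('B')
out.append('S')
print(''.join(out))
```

Execution trace: 'Z' (except KeyError) → 'B' (finally) → 'S' (after the try/except). Output: ZBS

Answer: ZBS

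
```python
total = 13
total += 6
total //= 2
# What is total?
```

Trace:
`total = 13` → total = 13
`total += 6` → total = 19
`total //= 2` → total = 9
So total = 9

Answer: 9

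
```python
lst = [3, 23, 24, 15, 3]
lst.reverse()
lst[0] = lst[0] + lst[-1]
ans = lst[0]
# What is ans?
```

Trace:
`lst = [3, 23, 24, 15, 3]` → lst = [3, 23, 24, 15, 3]
`lst.reverse()` → lst = [3, 15, 24, 23, 3]
`lst[0] = lst[0] + lst[-1]` → lst = [6, 15, 24, 23, 3]
`ans = lst[0]` → ans = 6
So ans = 6

Answer: 6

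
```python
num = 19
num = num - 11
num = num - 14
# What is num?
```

Trace:
`num = 19` → num = 19
`num = num - 11` → num = 8
`num = num - 14` → num = -6
So num = -6

Answer: -6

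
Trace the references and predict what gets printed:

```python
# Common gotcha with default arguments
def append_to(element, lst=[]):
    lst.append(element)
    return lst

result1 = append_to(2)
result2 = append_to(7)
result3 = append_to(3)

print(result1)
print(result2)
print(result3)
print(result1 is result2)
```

Key concept: mutable default argument gotcha.
Step by step:
`result1 = append_to(2)` → result1 = [2]
`result2 = append_to(7)` → result1 = [2, 7] (same object as result2); result2 = [2, 7] (same object as result1)
`result3 = append_to(3)` → result1 = [2, 7, 3] (same object as result2, result3); result2 = [2, 7, 3] (same object as result1, result3); result3 = [2, 7, 3] (same object as result1, result2)
`print(result1)` → prints [2, 7, 3]
`print(result2)` → prints [2, 7, 3]
`print(result3)` → prints [2, 7, 3]
`print(result1 is result2)` → prints True

Answer:
[2, 7, 3]
[2, 7, 3]
[2, 7, 3]
True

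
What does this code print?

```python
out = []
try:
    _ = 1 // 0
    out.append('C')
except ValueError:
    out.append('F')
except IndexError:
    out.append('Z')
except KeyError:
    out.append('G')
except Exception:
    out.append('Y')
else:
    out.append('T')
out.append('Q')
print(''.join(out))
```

Execution trace: 'Y' (except Exception) → 'Q' (after the try/except). Output: YQ

Answer: YQ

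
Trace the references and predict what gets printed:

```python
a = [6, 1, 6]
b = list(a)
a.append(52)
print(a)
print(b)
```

Key concept: list() constructor creates copy.
Step by step:
`a = [6, 1, 6]` → a = [6, 1, 6]
`b = list(a)` → b = [6, 1, 6]
`a.append(52)` → a = [6, 1, 6, 52]
`print(a)` → prints [6, 1, 6, 52]
`print(b)` → prints [6, 1, 6]

Answer:
[6, 1, 6, 52]
[6, 1, 6]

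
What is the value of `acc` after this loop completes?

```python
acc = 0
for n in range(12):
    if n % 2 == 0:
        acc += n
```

Sum of even numbers 0 to 11
`acc` takes the values: 0 → 2 → 6 → 12 → 20 → 30

Answer: 30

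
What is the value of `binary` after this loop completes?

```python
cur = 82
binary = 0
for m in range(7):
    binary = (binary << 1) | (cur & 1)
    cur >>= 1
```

Reverse lowest 7 bits of 82
`binary` takes the values: 0 → 1 → 2 → 4 → 9 → 18 → 37

Answer: 37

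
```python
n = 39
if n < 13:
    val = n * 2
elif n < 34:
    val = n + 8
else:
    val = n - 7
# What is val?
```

Trace:
`n = 39` → n = 39
`if n < 13: ...` → n < 13 is False, n < 34 is False, take else branch → val = 32
So val = 32

Answer: 32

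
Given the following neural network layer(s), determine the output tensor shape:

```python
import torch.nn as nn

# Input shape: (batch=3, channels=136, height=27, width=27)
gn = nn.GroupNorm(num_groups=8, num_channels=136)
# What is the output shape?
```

Input: (3, 136, 27, 27) -> Output: (3, 136, 27, 27)

Answer: (3, 136, 27, 27)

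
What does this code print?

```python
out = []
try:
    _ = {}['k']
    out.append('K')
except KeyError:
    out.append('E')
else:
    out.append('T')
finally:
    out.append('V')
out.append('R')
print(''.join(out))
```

Execution trace: 'E' (except KeyError) → 'V' (finally) → 'R' (after the try/except). Output: EVR

Answer: EVR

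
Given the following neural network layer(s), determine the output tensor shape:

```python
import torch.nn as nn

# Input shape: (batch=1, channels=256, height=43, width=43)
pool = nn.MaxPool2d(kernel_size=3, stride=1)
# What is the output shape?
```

Input: (1, 256, 43, 43) -> Output: (1, 256, 41, 41)

Answer: (1, 256, 41, 41)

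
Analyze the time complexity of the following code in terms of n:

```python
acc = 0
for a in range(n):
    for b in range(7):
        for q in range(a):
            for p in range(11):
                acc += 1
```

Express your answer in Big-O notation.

Each loop level contributes: n × 1 × n × 1. Multiplying the contributions gives O(n^2).

Answer: O(n^2)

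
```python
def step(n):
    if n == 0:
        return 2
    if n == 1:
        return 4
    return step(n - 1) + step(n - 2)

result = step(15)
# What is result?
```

Build up from base cases: step(0)=2, step(1)=4, step(2)=6, step(3)=10, step(4)=16, step(5)=26, step(6)=42, ..., step(15)=3194

Answer: 3194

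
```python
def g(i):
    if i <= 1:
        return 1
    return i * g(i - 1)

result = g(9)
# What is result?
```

g(9) = 9 * 8 * 7 * 6 * 5 * 4 * 3 * 2 * 1 = 362880

Answer: 362880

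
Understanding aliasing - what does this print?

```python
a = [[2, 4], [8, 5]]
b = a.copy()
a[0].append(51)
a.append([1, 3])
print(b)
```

Key concept: shallow copy with nested lists.
Step by step:
`a = [[2, 4], [8, 5]]` → a = [[2, 4], [8, 5]]
`b = a.copy()` → b = [[2, 4], [8, 5]]
`a[0].append(51)` → a = [[2, 4, 51], [8, 5]]; b = [[2, 4, 51], [8, 5]]
`a.append([1, 3])` → a = [[2, 4, 51], [8, 5], [1, 3]]
`print(b)` → prints [[2, 4, 51], [8, 5]]

Answer: [[2, 4, 51], [8, 5]]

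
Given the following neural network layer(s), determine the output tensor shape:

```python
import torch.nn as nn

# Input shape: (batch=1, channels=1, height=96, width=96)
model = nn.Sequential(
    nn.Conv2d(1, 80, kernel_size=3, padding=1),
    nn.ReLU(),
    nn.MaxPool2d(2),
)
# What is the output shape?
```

Input: (1, 1, 96, 96) -> after Conv2d: (1, 80, 96, 96) -> after ReLU: (1, 80, 96, 96) -> Output: (1, 80, 48, 48)

Answer: (1, 80, 48, 48)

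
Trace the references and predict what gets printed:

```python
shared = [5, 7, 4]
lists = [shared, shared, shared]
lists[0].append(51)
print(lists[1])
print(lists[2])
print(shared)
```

Key concept: list of same reference.
Step by step:
`shared = [5, 7, 4]` → shared = [5, 7, 4]
`lists = [shared, shared, shared]` → lists = [[5, 7, 4], [5, 7, 4], [5, 7, 4]]
`lists[0].append(51)` → shared = [5, 7, 4, 51]; lists = [[5, 7, 4, 51], [5, 7, 4, 51], [5, 7, 4, 51]]
`print(lists[1])` → prints [5, 7, 4, 51]
`print(lists[2])` → prints [5, 7, 4, 51]
`print(shared)` → prints [5, 7, 4, 51]

Answer:
[5, 7, 4, 51]
[5, 7, 4, 51]
[5, 7, 4, 51]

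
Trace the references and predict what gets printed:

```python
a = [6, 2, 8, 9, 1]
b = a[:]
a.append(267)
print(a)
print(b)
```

Key concept: slice [:] creates copy.
Step by step:
`a = [6, 2, 8, 9, 1]` → a = [6, 2, 8, 9, 1]
`b = a[:]` → b = [6, 2, 8, 9, 1]
`a.append(267)` → a = [6, 2, 8, 9, 1, 267]
`print(a)` → prints [6, 2, 8, 9, 1, 267]
`print(b)` → prints [6, 2, 8, 9, 1]

Answer:
[6, 2, 8, 9, 1, 267]
[6, 2, 8, 9, 1]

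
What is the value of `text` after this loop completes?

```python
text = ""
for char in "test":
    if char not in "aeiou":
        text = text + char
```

Remove vowels from 'test'
`text` takes the values: "" → "t" → "ts" → "tst"

Answer: "tst"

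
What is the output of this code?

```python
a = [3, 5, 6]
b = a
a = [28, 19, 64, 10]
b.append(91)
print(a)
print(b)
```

Key concept: rebinding vs mutation: a is rebound to a new list, b still points at the original.
Step by step:
`a = [3, 5, 6]` → a = [3, 5, 6]
`b = a` → b = [3, 5, 6] (same object as a)
`a = [28, 19, 64, 10]` → a = [28, 19, 64, 10]
`b.append(91)` → b = [3, 5, 6, 91]
`print(a)` → prints [28, 19, 64, 10]
`print(b)` → prints [3, 5, 6, 91]

Answer:
[28, 19, 64, 10]
[3, 5, 6, 91]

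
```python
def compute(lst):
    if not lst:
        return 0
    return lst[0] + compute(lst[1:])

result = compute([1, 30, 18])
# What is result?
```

1 + 30 + 18 + 0 = 49

Answer: 49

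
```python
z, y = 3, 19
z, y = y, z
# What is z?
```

Trace:
`z, y = 3, 19` → z = 3; y = 19
`z, y = y, z` → z = 19; y = 3
So z = 19

Answer: 19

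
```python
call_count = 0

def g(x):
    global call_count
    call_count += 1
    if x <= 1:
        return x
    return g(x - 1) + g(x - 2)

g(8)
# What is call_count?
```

Calls(x) = 1 + Calls(x-1) + Calls(x-2); Calls(0)=Calls(1)=1. For x=8 this gives 67.

Answer: 67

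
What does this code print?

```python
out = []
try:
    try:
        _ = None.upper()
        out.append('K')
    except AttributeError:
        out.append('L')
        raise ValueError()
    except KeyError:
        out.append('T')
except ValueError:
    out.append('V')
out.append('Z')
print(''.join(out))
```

Execution trace: 'L' (inner except AttributeError) → 'V' (outer except ValueError) → 'Z' (after the try/except). Output: LVZ

Answer: LVZ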